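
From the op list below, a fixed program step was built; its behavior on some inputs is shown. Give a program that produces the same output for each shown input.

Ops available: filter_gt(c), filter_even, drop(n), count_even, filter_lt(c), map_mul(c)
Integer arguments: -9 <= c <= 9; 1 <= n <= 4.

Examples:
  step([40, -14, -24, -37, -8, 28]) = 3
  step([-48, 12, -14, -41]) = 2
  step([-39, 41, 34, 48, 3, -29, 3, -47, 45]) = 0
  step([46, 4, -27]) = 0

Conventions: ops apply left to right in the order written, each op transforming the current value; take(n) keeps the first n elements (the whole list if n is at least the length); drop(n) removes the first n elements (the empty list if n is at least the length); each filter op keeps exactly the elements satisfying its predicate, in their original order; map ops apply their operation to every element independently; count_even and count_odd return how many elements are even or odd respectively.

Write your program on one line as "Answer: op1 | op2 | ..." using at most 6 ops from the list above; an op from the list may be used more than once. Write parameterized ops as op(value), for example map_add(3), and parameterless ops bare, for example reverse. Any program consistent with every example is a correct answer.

map_mul(-3) | map_mul(9) | filter_gt(6) | filter_even | count_even

Check, running the answer program on each example:
  [40, -14, -24, -37, -8, 28] -> [-120, 42, 72, 111, 24, -84] -> [-1080, 378, 648, 999, 216, -756] -> [378, 648, 999, 216] -> [378, 648, 216] -> 3
  [-48, 12, -14, -41] -> [144, -36, 42, 123] -> [1296, -324, 378, 1107] -> [1296, 378, 1107] -> [1296, 378] -> 2
  [-39, 41, 34, 48, 3, -29, 3, -47, 45] -> [117, -123, -102, -144, -9, 87, -9, 141, -135] -> [1053, -1107, -918, -1296, -81, 783, -81, 1269, -1215] -> [1053, 783, 1269] -> [] -> 0
  [46, 4, -27] -> [-138, -12, 81] -> [-1242, -108, 729] -> [729] -> [] -> 0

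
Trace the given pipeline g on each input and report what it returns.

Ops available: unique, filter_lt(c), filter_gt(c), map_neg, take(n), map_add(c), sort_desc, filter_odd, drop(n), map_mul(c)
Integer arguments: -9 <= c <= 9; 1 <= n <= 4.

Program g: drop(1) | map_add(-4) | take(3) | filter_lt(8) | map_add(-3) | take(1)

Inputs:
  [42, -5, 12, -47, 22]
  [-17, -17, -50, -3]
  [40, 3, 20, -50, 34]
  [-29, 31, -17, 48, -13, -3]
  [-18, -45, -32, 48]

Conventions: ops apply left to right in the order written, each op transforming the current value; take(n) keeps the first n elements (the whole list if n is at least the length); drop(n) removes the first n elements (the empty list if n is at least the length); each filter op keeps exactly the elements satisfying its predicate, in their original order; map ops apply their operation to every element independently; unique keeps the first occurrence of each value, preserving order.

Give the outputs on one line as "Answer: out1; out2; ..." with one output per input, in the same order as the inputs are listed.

[-12]; [-24]; [-4]; [-24]; [-52]

Execution, op by op:
  [42, -5, 12, -47, 22] -> [-5, 12, -47, 22] -> [-9, 8, -51, 18] -> [-9, 8, -51] -> [-9, -51] -> [-12, -54] -> [-12]
  [-17, -17, -50, -3] -> [-17, -50, -3] -> [-21, -54, -7] -> [-21, -54, -7] -> [-21, -54, -7] -> [-24, -57, -10] -> [-24]
  [40, 3, 20, -50, 34] -> [3, 20, -50, 34] -> [-1, 16, -54, 30] -> [-1, 16, -54] -> [-1, -54] -> [-4, -57] -> [-4]
  [-29, 31, -17, 48, -13, -3] -> [31, -17, 48, -13, -3] -> [27, -21, 44, -17, -7] -> [27, -21, 44] -> [-21] -> [-24] -> [-24]
  [-18, -45, -32, 48] -> [-45, -32, 48] -> [-49, -36, 44] -> [-49, -36, 44] -> [-49, -36] -> [-52, -39] -> [-52]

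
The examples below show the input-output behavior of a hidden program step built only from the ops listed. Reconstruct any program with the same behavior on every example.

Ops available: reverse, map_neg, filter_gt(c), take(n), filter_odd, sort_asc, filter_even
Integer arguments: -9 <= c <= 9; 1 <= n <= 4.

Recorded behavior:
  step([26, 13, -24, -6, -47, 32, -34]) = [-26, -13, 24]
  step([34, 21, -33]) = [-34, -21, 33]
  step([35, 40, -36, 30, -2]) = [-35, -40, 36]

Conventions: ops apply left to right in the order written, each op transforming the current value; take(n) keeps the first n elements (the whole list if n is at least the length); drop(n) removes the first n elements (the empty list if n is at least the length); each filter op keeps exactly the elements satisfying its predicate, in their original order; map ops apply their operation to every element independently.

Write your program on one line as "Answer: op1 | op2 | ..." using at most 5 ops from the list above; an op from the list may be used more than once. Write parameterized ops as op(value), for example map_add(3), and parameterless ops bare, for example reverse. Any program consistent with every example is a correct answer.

take(3) | reverse | map_neg | reverse

Check, running the answer program on each example:
  [26, 13, -24, -6, -47, 32, -34] -> [26, 13, -24] -> [-24, 13, 26] -> [24, -13, -26] -> [-26, -13, 24]
  [34, 21, -33] -> [34, 21, -33] -> [-33, 21, 34] -> [33, -21, -34] -> [-34, -21, 33]
  [35, 40, -36, 30, -2] -> [35, 40, -36] -> [-36, 40, 35] -> [36, -40, -35] -> [-35, -40, 36]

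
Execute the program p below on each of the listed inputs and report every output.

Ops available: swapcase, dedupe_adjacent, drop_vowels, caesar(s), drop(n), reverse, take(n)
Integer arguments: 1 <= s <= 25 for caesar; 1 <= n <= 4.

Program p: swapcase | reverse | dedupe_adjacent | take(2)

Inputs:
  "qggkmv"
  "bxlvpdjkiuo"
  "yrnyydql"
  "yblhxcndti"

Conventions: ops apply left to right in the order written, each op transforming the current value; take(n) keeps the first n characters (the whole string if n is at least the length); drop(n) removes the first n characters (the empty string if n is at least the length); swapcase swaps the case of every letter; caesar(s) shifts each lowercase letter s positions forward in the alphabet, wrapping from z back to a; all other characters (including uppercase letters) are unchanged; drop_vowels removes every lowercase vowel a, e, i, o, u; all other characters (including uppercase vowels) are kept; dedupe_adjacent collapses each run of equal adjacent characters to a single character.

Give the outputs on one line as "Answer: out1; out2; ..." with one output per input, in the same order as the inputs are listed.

"VM"; "OU"; "LQ"; "IT"

Execution, op by op:
  "qggkmv" -> "QGGKMV" -> "VMKGGQ" -> "VMKGQ" -> "VM"
  "bxlvpdjkiuo" -> "BXLVPDJKIUO" -> "OUIKJDPVLXB" -> "OUIKJDPVLXB" -> "OU"
  "yrnyydql" -> "YRNYYDQL" -> "LQDYYNRY" -> "LQDYNRY" -> "LQ"
  "yblhxcndti" -> "YBLHXCNDTI" -> "ITDNCXHLBY" -> "ITDNCXHLBY" -> "IT"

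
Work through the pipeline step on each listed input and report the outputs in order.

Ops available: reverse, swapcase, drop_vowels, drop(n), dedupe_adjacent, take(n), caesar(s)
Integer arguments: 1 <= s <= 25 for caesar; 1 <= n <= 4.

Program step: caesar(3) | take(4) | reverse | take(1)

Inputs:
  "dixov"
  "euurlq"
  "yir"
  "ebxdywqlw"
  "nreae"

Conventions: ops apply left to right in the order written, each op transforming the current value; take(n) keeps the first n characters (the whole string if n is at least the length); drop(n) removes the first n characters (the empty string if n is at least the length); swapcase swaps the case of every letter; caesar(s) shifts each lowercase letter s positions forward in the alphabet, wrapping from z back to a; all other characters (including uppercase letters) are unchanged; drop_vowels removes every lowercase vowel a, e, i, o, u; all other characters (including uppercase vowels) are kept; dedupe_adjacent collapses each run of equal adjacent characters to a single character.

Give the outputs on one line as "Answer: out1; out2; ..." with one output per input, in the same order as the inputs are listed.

Execution, op by op:
  "dixov" -> "glary" -> "glar" -> "ralg" -> "r"
  "euurlq" -> "hxxuot" -> "hxxu" -> "uxxh" -> "u"
  "yir" -> "blu" -> "blu" -> "ulb" -> "u"
  "ebxdywqlw" -> "heagbztoz" -> "heag" -> "gaeh" -> "g"
  "nreae" -> "quhdh" -> "quhd" -> "dhuq" -> "d"

"r"; "u"; "u"; "g"; "d"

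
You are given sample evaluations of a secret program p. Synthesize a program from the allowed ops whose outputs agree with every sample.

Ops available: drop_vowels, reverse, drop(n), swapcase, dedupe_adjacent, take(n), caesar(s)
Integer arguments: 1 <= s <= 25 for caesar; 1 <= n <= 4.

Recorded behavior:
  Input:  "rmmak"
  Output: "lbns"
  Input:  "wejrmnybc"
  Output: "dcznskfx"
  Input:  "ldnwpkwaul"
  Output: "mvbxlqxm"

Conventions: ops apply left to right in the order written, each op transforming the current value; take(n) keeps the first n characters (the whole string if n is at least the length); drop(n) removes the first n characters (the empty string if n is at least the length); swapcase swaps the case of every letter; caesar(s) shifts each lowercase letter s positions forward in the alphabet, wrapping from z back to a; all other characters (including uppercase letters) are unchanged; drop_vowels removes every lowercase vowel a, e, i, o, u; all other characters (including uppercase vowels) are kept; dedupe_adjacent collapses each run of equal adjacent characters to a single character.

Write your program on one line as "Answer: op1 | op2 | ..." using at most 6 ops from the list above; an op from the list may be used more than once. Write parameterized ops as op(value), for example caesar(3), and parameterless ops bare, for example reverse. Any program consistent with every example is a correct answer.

caesar(24) | reverse | dedupe_adjacent | caesar(3) | drop_vowels

Check, running the answer program on each example:
  "rmmak" -> "pkkyi" -> "iykkp" -> "iykp" -> "lbns" -> "lbns"
  "wejrmnybc" -> "uchpklwza" -> "azwlkphcu" -> "azwlkphcu" -> "dczonskfx" -> "dcznskfx"
  "ldnwpkwaul" -> "jbluniuysj" -> "jsyuinulbj" -> "jsyuinulbj" -> "mvbxlqxoem" -> "mvbxlqxm"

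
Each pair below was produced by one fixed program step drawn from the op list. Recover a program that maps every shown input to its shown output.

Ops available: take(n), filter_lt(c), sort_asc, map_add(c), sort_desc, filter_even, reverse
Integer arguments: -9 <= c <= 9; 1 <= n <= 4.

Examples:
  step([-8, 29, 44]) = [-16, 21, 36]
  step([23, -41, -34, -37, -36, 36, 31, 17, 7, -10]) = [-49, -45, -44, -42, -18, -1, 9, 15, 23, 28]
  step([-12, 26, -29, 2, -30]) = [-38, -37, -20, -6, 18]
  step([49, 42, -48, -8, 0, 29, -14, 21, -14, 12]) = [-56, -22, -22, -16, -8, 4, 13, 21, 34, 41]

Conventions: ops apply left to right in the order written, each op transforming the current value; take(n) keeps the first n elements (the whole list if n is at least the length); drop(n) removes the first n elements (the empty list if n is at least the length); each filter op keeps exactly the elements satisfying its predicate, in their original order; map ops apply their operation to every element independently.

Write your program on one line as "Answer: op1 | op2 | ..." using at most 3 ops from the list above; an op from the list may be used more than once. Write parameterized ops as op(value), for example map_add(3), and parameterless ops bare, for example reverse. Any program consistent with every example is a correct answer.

sort_desc | sort_asc | map_add(-8)

Check, running the answer program on each example:
  [-8, 29, 44] -> [44, 29, -8] -> [-8, 29, 44] -> [-16, 21, 36]
  [23, -41, -34, -37, -36, 36, 31, 17, 7, -10] -> [36, 31, 23, 17, 7, -10, -34, -36, -37, -41] -> [-41, -37, -36, -34, -10, 7, 17, 23, 31, 36] -> [-49, -45, -44, -42, -18, -1, 9, 15, 23, 28]
  [-12, 26, -29, 2, -30] -> [26, 2, -12, -29, -30] -> [-30, -29, -12, 2, 26] -> [-38, -37, -20, -6, 18]
  [49, 42, -48, -8, 0, 29, -14, 21, -14, 12] -> [49, 42, 29, 21, 12, 0, -8, -14, -14, -48] -> [-48, -14, -14, -8, 0, 12, 21, 29, 42, 49] -> [-56, -22, -22, -16, -8, 4, 13, 21, 34, 41]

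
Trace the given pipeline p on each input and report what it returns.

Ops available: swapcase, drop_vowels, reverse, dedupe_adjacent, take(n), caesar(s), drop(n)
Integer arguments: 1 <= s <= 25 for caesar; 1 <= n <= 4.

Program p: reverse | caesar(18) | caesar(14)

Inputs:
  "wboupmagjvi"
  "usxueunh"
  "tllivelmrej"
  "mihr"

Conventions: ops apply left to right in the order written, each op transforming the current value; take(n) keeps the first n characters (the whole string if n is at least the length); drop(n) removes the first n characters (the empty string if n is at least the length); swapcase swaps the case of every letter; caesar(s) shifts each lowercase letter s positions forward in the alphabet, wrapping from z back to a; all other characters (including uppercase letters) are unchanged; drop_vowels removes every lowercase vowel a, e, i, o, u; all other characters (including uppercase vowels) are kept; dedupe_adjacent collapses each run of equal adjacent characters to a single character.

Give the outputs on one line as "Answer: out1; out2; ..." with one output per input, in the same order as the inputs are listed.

"obpmgsvauhc"; "ntakadya"; "pkxsrkborrz"; "xnos"

Execution, op by op:
  "wboupmagjvi" -> "ivjgampuobw" -> "anbysehmgto" -> "obpmgsvauhc"
  "usxueunh" -> "hnueuxsu" -> "zfmwmpkm" -> "ntakadya"
  "tllivelmrej" -> "jermlevillt" -> "bwjedwnaddl" -> "pkxsrkborrz"
  "mihr" -> "rhim" -> "jzae" -> "xnos"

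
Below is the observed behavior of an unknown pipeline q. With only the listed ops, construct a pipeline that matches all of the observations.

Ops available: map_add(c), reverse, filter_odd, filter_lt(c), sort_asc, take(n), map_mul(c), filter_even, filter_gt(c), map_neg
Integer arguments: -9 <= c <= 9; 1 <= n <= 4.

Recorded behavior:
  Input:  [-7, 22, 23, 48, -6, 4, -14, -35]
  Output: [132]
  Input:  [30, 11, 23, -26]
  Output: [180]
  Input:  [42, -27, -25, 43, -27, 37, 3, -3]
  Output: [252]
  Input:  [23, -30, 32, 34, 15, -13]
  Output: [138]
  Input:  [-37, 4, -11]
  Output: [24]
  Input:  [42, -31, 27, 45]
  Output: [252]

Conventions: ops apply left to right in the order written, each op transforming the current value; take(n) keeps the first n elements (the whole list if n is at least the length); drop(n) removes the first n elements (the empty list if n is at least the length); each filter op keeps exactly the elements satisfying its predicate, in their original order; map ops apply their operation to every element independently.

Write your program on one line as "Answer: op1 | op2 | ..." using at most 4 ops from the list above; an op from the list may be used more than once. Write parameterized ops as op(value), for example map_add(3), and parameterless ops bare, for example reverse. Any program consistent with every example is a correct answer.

filter_gt(-3) | take(1) | map_mul(6)

Check, running the answer program on each example:
  [-7, 22, 23, 48, -6, 4, -14, -35] -> [22, 23, 48, 4] -> [22] -> [132]
  [30, 11, 23, -26] -> [30, 11, 23] -> [30] -> [180]
  [42, -27, -25, 43, -27, 37, 3, -3] -> [42, 43, 37, 3] -> [42] -> [252]
  [23, -30, 32, 34, 15, -13] -> [23, 32, 34, 15] -> [23] -> [138]
  [-37, 4, -11] -> [4] -> [4] -> [24]
  [42, -31, 27, 45] -> [42, 27, 45] -> [42] -> [252]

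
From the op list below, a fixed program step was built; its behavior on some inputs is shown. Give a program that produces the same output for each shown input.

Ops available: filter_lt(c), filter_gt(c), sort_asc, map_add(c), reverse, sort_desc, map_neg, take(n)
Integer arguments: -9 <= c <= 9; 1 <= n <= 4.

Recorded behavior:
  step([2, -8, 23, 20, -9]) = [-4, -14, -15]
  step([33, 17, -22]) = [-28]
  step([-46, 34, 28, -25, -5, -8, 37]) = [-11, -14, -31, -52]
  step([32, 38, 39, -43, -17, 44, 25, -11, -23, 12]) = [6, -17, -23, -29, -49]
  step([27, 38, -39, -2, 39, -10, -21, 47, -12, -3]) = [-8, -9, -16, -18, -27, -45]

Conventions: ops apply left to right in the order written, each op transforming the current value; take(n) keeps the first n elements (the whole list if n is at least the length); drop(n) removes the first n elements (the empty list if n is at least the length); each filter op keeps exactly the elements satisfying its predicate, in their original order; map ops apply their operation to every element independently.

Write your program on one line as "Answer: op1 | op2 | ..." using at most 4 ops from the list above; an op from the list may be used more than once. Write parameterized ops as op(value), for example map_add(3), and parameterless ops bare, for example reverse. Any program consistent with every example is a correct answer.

map_add(-6) | reverse | filter_lt(8) | sort_desc

Check, running the answer program on each example:
  [2, -8, 23, 20, -9] -> [-4, -14, 17, 14, -15] -> [-15, 14, 17, -14, -4] -> [-15, -14, -4] -> [-4, -14, -15]
  [33, 17, -22] -> [27, 11, -28] -> [-28, 11, 27] -> [-28] -> [-28]
  [-46, 34, 28, -25, -5, -8, 37] -> [-52, 28, 22, -31, -11, -14, 31] -> [31, -14, -11, -31, 22, 28, -52] -> [-14, -11, -31, -52] -> [-11, -14, -31, -52]
  [32, 38, 39, -43, -17, 44, 25, -11, -23, 12] -> [26, 32, 33, -49, -23, 38, 19, -17, -29, 6] -> [6, -29, -17, 19, 38, -23, -49, 33, 32, 26] -> [6, -29, -17, -23, -49] -> [6, -17, -23, -29, -49]
  [27, 38, -39, -2, 39, -10, -21, 47, -12, -3] -> [21, 32, -45, -8, 33, -16, -27, 41, -18, -9] -> [-9, -18, 41, -27, -16, 33, -8, -45, 32, 21] -> [-9, -18, -27, -16, -8, -45] -> [-8, -9, -16, -18, -27, -45]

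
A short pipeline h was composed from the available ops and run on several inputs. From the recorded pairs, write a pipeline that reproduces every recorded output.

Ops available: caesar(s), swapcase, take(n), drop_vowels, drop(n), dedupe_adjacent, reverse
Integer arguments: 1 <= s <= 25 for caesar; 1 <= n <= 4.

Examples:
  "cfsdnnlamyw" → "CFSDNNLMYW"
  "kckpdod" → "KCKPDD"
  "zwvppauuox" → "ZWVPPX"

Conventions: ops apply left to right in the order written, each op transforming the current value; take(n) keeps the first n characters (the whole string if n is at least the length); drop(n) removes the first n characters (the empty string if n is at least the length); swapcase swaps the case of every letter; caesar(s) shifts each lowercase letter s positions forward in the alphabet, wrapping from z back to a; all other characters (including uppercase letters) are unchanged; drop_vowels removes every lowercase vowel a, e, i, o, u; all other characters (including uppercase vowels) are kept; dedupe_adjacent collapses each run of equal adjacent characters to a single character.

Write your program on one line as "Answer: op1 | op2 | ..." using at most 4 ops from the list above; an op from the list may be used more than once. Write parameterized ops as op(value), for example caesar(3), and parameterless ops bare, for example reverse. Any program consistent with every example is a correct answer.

reverse | drop_vowels | swapcase | reverse

Check, running the answer program on each example:
  "cfsdnnlamyw" -> "wymalnndsfc" -> "wymlnndsfc" -> "WYMLNNDSFC" -> "CFSDNNLMYW"
  "kckpdod" -> "dodpkck" -> "ddpkck" -> "DDPKCK" -> "KCKPDD"
  "zwvppauuox" -> "xouuappvwz" -> "xppvwz" -> "XPPVWZ" -> "ZWVPPX"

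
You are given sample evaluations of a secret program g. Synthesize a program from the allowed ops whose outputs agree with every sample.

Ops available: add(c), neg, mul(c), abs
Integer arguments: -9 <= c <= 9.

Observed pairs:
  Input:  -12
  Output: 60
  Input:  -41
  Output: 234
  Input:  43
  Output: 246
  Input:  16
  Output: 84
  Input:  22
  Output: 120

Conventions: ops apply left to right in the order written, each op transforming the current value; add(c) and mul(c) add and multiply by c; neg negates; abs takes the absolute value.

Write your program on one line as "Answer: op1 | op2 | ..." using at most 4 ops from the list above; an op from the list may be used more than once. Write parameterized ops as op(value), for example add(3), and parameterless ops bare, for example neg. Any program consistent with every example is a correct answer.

abs | add(-2) | mul(-6) | neg

Check, running the answer program on each example:
  -12 -> 12 -> 10 -> -60 -> 60
  -41 -> 41 -> 39 -> -234 -> 234
  43 -> 43 -> 41 -> -246 -> 246
  16 -> 16 -> 14 -> -84 -> 84
  22 -> 22 -> 20 -> -120 -> 120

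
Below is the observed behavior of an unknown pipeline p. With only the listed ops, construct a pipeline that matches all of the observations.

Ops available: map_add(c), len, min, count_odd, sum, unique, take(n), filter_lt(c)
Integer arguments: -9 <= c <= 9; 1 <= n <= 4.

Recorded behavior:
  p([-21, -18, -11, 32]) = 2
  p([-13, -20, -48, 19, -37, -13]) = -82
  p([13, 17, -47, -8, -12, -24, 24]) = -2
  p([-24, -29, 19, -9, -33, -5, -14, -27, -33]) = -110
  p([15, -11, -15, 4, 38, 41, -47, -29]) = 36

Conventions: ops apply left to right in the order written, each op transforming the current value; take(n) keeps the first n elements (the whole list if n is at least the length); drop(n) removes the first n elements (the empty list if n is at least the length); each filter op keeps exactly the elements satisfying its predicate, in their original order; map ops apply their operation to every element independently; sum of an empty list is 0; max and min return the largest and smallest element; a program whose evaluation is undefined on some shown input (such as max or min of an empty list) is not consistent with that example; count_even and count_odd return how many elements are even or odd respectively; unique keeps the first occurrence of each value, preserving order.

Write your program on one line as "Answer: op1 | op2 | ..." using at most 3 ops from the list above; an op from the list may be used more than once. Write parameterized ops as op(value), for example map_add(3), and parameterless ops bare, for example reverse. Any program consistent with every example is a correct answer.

map_add(-4) | map_add(9) | sum

Check, running the answer program on each example:
  [-21, -18, -11, 32] -> [-25, -22, -15, 28] -> [-16, -13, -6, 37] -> 2
  [-13, -20, -48, 19, -37, -13] -> [-17, -24, -52, 15, -41, -17] -> [-8, -15, -43, 24, -32, -8] -> -82
  [13, 17, -47, -8, -12, -24, 24] -> [9, 13, -51, -12, -16, -28, 20] -> [18, 22, -42, -3, -7, -19, 29] -> -2
  [-24, -29, 19, -9, -33, -5, -14, -27, -33] -> [-28, -33, 15, -13, -37, -9, -18, -31, -37] -> [-19, -24, 24, -4, -28, 0, -9, -22, -28] -> -110
  [15, -11, -15, 4, 38, 41, -47, -29] -> [11, -15, -19, 0, 34, 37, -51, -33] -> [20, -6, -10, 9, 43, 46, -42, -24] -> 36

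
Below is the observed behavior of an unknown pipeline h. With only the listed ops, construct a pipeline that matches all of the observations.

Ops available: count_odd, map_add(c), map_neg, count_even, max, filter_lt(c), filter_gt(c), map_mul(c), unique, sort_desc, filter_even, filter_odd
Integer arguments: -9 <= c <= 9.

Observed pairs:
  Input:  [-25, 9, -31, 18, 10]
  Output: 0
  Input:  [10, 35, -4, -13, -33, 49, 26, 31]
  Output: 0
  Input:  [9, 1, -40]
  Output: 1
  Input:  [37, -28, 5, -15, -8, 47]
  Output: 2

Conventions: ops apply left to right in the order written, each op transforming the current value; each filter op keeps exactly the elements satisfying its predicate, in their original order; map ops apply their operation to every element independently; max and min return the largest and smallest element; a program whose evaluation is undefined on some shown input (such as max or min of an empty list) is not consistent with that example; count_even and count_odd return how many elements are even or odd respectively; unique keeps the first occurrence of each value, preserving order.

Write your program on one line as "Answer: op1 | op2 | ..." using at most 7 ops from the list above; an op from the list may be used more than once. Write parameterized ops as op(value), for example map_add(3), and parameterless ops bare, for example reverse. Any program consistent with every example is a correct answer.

filter_lt(-7) | map_mul(3) | map_mul(7) | map_add(-2) | map_neg | count_even

Check, running the answer program on each example:
  [-25, 9, -31, 18, 10] -> [-25, -31] -> [-75, -93] -> [-525, -651] -> [-527, -653] -> [527, 653] -> 0
  [10, 35, -4, -13, -33, 49, 26, 31] -> [-13, -33] -> [-39, -99] -> [-273, -693] -> [-275, -695] -> [275, 695] -> 0
  [9, 1, -40] -> [-40] -> [-120] -> [-840] -> [-842] -> [842] -> 1
  [37, -28, 5, -15, -8, 47] -> [-28, -15, -8] -> [-84, -45, -24] -> [-588, -315, -168] -> [-590, -317, -170] -> [590, 317, 170] -> 2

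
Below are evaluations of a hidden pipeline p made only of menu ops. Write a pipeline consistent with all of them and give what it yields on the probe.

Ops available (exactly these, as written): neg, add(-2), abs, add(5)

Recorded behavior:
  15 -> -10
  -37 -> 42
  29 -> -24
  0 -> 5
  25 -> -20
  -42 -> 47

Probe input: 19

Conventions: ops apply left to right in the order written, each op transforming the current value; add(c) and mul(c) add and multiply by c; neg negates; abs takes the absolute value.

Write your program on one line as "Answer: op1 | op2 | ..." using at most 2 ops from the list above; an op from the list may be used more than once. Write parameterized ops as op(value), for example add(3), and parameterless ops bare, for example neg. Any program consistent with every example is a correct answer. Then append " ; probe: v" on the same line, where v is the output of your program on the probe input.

neg | add(5) ; probe: -14

Check, running the answer program on each example:
  15 -> -15 -> -10
  -37 -> 37 -> 42
  29 -> -29 -> -24
  0 -> 0 -> 5
  25 -> -25 -> -20
  -42 -> 42 -> 47
  probe: 19 -> -19 -> -14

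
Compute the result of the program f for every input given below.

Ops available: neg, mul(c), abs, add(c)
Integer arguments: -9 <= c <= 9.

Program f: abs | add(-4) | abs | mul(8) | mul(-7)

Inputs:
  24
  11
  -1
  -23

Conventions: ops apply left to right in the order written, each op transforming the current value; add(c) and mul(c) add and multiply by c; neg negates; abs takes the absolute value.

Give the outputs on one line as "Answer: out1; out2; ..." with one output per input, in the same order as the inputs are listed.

-1120; -392; -168; -1064

Execution, op by op:
  24 -> 24 -> 20 -> 20 -> 160 -> -1120
  11 -> 11 -> 7 -> 7 -> 56 -> -392
  -1 -> 1 -> -3 -> 3 -> 24 -> -168
  -23 -> 23 -> 19 -> 19 -> 152 -> -1064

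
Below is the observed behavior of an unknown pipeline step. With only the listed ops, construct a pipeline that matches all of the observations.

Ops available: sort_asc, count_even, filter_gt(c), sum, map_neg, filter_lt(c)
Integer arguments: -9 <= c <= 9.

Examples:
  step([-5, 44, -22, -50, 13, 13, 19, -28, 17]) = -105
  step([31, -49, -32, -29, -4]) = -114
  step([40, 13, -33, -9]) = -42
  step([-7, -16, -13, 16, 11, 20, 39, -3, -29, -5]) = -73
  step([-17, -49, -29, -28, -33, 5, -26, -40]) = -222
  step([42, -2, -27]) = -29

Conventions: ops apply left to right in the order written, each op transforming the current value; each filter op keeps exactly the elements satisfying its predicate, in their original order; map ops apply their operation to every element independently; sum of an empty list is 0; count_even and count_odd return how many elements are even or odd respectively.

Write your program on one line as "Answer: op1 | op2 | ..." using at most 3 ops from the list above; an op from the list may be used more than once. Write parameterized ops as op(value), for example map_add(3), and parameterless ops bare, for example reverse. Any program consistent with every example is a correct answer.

filter_lt(9) | filter_lt(4) | sum

Check, running the answer program on each example:
  [-5, 44, -22, -50, 13, 13, 19, -28, 17] -> [-5, -22, -50, -28] -> [-5, -22, -50, -28] -> -105
  [31, -49, -32, -29, -4] -> [-49, -32, -29, -4] -> [-49, -32, -29, -4] -> -114
  [40, 13, -33, -9] -> [-33, -9] -> [-33, -9] -> -42
  [-7, -16, -13, 16, 11, 20, 39, -3, -29, -5] -> [-7, -16, -13, -3, -29, -5] -> [-7, -16, -13, -3, -29, -5] -> -73
  [-17, -49, -29, -28, -33, 5, -26, -40] -> [-17, -49, -29, -28, -33, 5, -26, -40] -> [-17, -49, -29, -28, -33, -26, -40] -> -222
  [42, -2, -27] -> [-2, -27] -> [-2, -27] -> -29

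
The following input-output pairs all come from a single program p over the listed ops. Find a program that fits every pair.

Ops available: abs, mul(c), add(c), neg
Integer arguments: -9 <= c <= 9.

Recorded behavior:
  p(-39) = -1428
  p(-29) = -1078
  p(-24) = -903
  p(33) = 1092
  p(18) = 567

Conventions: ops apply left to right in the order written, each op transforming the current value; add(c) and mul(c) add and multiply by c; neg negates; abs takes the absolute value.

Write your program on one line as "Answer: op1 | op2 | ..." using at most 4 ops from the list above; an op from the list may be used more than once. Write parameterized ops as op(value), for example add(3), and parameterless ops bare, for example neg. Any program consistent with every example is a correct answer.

mul(-5) | add(9) | mul(-7)

Check, running the answer program on each example:
  -39 -> 195 -> 204 -> -1428
  -29 -> 145 -> 154 -> -1078
  -24 -> 120 -> 129 -> -903
  33 -> -165 -> -156 -> 1092
  18 -> -90 -> -81 -> 567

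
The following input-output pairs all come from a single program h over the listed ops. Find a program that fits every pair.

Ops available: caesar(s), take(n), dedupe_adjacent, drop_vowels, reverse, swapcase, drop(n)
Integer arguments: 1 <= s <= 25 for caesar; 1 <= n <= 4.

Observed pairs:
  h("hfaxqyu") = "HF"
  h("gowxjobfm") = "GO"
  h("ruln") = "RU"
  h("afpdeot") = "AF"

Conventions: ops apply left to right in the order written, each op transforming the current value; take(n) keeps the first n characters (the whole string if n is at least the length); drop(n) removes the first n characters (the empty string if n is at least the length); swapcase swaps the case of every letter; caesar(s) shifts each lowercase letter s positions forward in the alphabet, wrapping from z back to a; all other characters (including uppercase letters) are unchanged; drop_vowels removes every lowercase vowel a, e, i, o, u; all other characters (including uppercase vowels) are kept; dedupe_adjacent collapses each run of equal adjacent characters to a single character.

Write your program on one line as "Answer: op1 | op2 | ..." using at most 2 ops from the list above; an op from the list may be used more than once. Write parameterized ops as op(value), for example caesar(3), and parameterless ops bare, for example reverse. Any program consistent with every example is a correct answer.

swapcase | take(2)

Check, running the answer program on each example:
  "hfaxqyu" -> "HFAXQYU" -> "HF"
  "gowxjobfm" -> "GOWXJOBFM" -> "GO"
  "ruln" -> "RULN" -> "RU"
  "afpdeot" -> "AFPDEOT" -> "AF"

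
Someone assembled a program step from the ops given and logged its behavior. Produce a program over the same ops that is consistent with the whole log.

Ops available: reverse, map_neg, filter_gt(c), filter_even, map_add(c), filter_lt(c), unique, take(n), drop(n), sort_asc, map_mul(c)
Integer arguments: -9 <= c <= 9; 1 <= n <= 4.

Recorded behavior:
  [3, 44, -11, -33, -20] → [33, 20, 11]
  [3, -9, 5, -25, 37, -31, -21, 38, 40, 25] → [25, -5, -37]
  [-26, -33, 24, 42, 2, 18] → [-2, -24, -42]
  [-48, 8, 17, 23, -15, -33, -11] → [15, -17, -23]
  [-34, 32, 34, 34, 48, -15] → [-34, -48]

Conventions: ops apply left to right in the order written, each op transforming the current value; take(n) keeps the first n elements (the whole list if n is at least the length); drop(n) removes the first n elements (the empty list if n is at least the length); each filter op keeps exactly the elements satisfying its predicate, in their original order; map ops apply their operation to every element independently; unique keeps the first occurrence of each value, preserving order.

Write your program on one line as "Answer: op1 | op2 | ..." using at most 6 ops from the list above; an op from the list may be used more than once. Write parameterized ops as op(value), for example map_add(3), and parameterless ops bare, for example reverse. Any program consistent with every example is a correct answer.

drop(2) | take(3) | sort_asc | unique | map_neg

Check, running the answer program on each example:
  [3, 44, -11, -33, -20] -> [-11, -33, -20] -> [-11, -33, -20] -> [-33, -20, -11] -> [-33, -20, -11] -> [33, 20, 11]
  [3, -9, 5, -25, 37, -31, -21, 38, 40, 25] -> [5, -25, 37, -31, -21, 38, 40, 25] -> [5, -25, 37] -> [-25, 5, 37] -> [-25, 5, 37] -> [25, -5, -37]
  [-26, -33, 24, 42, 2, 18] -> [24, 42, 2, 18] -> [24, 42, 2] -> [2, 24, 42] -> [2, 24, 42] -> [-2, -24, -42]
  [-48, 8, 17, 23, -15, -33, -11] -> [17, 23, -15, -33, -11] -> [17, 23, -15] -> [-15, 17, 23] -> [-15, 17, 23] -> [15, -17, -23]
  [-34, 32, 34, 34, 48, -15] -> [34, 34, 48, -15] -> [34, 34, 48] -> [34, 34, 48] -> [34, 48] -> [-34, -48]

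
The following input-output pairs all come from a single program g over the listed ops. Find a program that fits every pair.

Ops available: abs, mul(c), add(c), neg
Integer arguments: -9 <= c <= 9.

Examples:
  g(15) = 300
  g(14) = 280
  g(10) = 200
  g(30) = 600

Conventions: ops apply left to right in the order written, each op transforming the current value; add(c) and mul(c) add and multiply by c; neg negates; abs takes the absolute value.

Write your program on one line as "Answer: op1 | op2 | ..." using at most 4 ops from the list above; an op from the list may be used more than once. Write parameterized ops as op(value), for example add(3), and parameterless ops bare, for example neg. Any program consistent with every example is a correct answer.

mul(5) | mul(-4) | neg

Check, running the answer program on each example:
  15 -> 75 -> -300 -> 300
  14 -> 70 -> -280 -> 280
  10 -> 50 -> -200 -> 200
  30 -> 150 -> -600 -> 600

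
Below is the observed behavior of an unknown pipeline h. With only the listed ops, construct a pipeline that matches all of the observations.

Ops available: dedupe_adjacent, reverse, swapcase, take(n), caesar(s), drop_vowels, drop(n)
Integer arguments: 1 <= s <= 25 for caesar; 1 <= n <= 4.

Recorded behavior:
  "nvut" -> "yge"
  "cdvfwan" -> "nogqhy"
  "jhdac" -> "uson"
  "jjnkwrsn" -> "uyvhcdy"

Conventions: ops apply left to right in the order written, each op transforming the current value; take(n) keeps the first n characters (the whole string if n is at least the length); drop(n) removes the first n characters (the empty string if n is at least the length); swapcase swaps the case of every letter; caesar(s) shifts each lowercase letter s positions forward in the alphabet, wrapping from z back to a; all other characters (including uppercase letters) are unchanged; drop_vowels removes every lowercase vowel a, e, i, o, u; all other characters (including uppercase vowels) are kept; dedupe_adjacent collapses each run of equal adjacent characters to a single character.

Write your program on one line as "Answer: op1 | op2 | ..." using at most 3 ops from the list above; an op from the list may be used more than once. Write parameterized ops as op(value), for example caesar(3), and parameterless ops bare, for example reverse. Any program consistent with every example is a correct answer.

drop_vowels | caesar(11) | dedupe_adjacent

Check, running the answer program on each example:
  "nvut" -> "nvt" -> "yge" -> "yge"
  "cdvfwan" -> "cdvfwn" -> "nogqhy" -> "nogqhy"
  "jhdac" -> "jhdc" -> "uson" -> "uson"
  "jjnkwrsn" -> "jjnkwrsn" -> "uuyvhcdy" -> "uyvhcdy"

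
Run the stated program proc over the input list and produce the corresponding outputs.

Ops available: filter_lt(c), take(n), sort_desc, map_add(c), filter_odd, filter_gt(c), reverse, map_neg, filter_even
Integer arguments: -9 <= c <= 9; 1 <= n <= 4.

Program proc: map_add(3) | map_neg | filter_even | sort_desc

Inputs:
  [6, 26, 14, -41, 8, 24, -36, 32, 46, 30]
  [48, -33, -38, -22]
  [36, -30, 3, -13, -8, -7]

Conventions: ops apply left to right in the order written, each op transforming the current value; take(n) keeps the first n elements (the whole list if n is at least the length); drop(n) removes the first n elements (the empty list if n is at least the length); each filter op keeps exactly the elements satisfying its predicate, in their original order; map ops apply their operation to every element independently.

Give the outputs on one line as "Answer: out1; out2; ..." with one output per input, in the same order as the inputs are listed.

[38]; [30]; [10, 4, -6]

Execution, op by op:
  [6, 26, 14, -41, 8, 24, -36, 32, 46, 30] -> [9, 29, 17, -38, 11, 27, -33, 35, 49, 33] -> [-9, -29, -17, 38, -11, -27, 33, -35, -49, -33] -> [38] -> [38]
  [48, -33, -38, -22] -> [51, -30, -35, -19] -> [-51, 30, 35, 19] -> [30] -> [30]
  [36, -30, 3, -13, -8, -7] -> [39, -27, 6, -10, -5, -4] -> [-39, 27, -6, 10, 5, 4] -> [-6, 10, 4] -> [10, 4, -6]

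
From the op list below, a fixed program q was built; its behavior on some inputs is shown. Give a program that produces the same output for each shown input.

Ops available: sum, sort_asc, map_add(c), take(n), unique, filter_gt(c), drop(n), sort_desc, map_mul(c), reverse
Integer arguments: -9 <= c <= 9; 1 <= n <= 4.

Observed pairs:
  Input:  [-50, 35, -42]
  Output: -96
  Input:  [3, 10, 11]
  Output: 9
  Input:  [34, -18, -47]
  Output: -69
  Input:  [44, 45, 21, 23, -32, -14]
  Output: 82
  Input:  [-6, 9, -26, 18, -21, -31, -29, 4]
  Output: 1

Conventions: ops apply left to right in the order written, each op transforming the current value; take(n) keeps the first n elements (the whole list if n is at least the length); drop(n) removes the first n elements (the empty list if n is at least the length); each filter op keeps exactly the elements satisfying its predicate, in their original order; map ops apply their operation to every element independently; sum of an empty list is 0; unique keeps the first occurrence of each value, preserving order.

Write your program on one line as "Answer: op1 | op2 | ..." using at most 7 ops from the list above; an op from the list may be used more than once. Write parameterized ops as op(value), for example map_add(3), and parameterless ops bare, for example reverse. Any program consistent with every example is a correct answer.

sort_desc | drop(1) | map_add(2) | take(3) | map_add(-4) | sum

Check, running the answer program on each example:
  [-50, 35, -42] -> [35, -42, -50] -> [-42, -50] -> [-40, -48] -> [-40, -48] -> [-44, -52] -> -96
  [3, 10, 11] -> [11, 10, 3] -> [10, 3] -> [12, 5] -> [12, 5] -> [8, 1] -> 9
  [34, -18, -47] -> [34, -18, -47] -> [-18, -47] -> [-16, -45] -> [-16, -45] -> [-20, -49] -> -69
  [44, 45, 21, 23, -32, -14] -> [45, 44, 23, 21, -14, -32] -> [44, 23, 21, -14, -32] -> [46, 25, 23, -12, -30] -> [46, 25, 23] -> [42, 21, 19] -> 82
  [-6, 9, -26, 18, -21, -31, -29, 4] -> [18, 9, 4, -6, -21, -26, -29, -31] -> [9, 4, -6, -21, -26, -29, -31] -> [11, 6, -4, -19, -24, -27, -29] -> [11, 6, -4] -> [7, 2, -8] -> 1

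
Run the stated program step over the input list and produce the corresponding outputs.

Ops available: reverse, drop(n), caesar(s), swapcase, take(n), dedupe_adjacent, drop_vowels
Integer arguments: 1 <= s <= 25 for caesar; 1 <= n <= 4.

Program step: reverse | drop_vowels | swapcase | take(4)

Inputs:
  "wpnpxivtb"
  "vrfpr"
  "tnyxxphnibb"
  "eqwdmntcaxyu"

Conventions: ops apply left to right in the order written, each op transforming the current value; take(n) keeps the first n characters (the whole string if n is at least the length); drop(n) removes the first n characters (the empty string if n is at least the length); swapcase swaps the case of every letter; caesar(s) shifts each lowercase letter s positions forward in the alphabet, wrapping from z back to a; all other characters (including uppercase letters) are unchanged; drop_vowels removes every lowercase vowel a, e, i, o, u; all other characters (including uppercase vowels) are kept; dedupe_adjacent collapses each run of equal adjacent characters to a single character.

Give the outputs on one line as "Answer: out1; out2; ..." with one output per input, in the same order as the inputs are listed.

Execution, op by op:
  "wpnpxivtb" -> "btvixpnpw" -> "btvxpnpw" -> "BTVXPNPW" -> "BTVX"
  "vrfpr" -> "rpfrv" -> "rpfrv" -> "RPFRV" -> "RPFR"
  "tnyxxphnibb" -> "bbinhpxxynt" -> "bbnhpxxynt" -> "BBNHPXXYNT" -> "BBNH"
  "eqwdmntcaxyu" -> "uyxactnmdwqe" -> "yxctnmdwq" -> "YXCTNMDWQ" -> "YXCT"

"BTVX"; "RPFR"; "BBNH"; "YXCT"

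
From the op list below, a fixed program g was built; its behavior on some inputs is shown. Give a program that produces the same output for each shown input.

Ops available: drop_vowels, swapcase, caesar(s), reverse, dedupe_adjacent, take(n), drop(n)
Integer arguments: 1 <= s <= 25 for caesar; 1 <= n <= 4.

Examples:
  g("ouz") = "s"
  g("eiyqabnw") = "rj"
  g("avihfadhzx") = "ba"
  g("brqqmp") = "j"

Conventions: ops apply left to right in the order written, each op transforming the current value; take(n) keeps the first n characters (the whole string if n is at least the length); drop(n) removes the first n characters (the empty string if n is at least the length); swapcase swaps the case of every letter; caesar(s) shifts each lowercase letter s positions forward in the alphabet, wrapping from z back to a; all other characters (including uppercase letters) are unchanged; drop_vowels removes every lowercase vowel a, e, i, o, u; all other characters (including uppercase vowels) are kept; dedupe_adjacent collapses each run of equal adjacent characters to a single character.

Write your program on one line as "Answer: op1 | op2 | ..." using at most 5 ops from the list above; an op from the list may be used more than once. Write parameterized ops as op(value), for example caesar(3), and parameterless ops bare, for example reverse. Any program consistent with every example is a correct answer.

take(4) | dedupe_adjacent | caesar(19) | drop(2)

Check, running the answer program on each example:
  "ouz" -> "ouz" -> "ouz" -> "hns" -> "s"
  "eiyqabnw" -> "eiyq" -> "eiyq" -> "xbrj" -> "rj"
  "avihfadhzx" -> "avih" -> "avih" -> "toba" -> "ba"
  "brqqmp" -> "brqq" -> "brq" -> "ukj" -> "j"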